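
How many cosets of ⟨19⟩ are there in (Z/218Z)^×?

3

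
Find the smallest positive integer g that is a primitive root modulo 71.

7

φ(71) = 71 − 1 = 70 = 2 · 5 · 7.
g is a primitive root iff g^(70/q) ≢ 1 (mod 71) for each prime q ∈ {2, 5, 7}.
g = 2: 2^35 ≡ 1 — hits 1, so not a primitive root.
g = 3: 3^35 ≡ 1 — hits 1, so not a primitive root.
g = 4: 4^35 ≡ 1 — hits 1, so not a primitive root.
g = 5: 5^35 ≡ 1 — hits 1, so not a primitive root.
g = 6: 6^35 ≡ 1 — hits 1, so not a primitive root.
g = 7: 7^35 ≡ 70; 7^14 ≡ 54; 7^10 ≡ 45 — none is 1, so 7 is a primitive root.
The smallest primitive root modulo 71 is 7.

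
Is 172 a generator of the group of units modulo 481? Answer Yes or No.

No

481 = 13 · 37 is a product of two distinct odd primes, so (Z/481Z)^× ≅ (Z/13Z)^× × (Z/37Z)^× is not cyclic.
No primitive root modulo 481 exists; in particular 172 is not one.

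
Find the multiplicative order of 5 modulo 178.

44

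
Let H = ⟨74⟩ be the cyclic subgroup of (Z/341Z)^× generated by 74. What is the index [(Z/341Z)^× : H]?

Since 74 ∈ (Z/341Z)^×, its order divides φ(341) = φ(11·31) = (11−1)·(31−1) = 10·30 = 300 = 2^2 · 3 · 5^2.
Divisors of 300: 1, 2, 3, 4, 5, 6, 10, 12, 15, 20, 25, 30, 50, 60, 75, 100, 150, 300.
Check 74^d mod 341 for each divisor in increasing order:
74^1 ≡ 74 (mod 341)
74^2 ≡ 20 (mod 341)
74^3 ≡ 116 (mod 341)
74^4 ≡ 59 (mod 341)
74^5 ≡ 274 (mod 341)
74^6 ≡ 157 (mod 341)
74^10 ≡ 56 (mod 341)
74^12 ≡ 97 (mod 341)
74^15 ≡ 340 (mod 341)
74^20 ≡ 67 (mod 341)
74^25 ≡ 285 (mod 341)
74^30 ≡ 1 (mod 341) ✓
So ord_341(74) = 30, hence |⟨74⟩| = 30.
[(Z/341Z)^× : ⟨74⟩] = 300/30 = 10.

10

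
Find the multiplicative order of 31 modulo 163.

54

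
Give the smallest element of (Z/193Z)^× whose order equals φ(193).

φ(193) = 193 − 1 = 192 = 2^6 · 3.
Test candidates g = 2, 3, … against the prime factors q ∈ {2, 3} of φ(193): g is a generator iff g^(192/q) ≢ 1 for every such q.
g = 2: 2^96 ≡ 1 — hits 1, so not a primitive root.
g = 3: 3^96 ≡ 1 — hits 1, so not a primitive root.
g = 4: 4^96 ≡ 1 — hits 1, so not a primitive root.
g = 5: 5^96 ≡ 192; 5^64 ≡ 84 — none is 1, so 5 is a primitive root.
So 5 is the smallest generator of (Z/193Z)^×.

5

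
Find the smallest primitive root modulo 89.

3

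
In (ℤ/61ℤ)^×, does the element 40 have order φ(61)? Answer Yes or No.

φ(61) = 61 − 1 = 60 = 2^2 · 3 · 5.
It suffices to check that the order of 40 is not a proper divisor of 60: compute 40^(60/q) for q ∈ {2, 3, 5}.
40^30 ≡ 60 (mod 61)  [q = 2: ≢ 1 ✓]
40^20 ≡ 47 (mod 61)  [q = 3: ≢ 1 ✓]
40^12 ≡ 1 (mod 61)  [q = 5: ≡ 1 ✗]
40^12 ≡ 1 shows ord(40) | 12, strictly less than φ(61); not a primitive root.

No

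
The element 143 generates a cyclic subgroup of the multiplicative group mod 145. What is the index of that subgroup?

By Lagrange's theorem, ord_145(143) divides φ(145) = φ(5·29) = (5−1)·(29−1) = 4·28 = 112 = 2^4 · 7.
Divisors of 112: 1, 2, 4, 7, 8, 14, 16, 28, 56, 112.
Test each divisor d:
143^1 ≡ 143 (mod 145)
143^2 ≡ 4 (mod 145)
143^4 ≡ 16 (mod 145)
143^7 ≡ 17 (mod 145)
143^8 ≡ 111 (mod 145)
143^14 ≡ 144 (mod 145)
143^16 ≡ 141 (mod 145)
143^28 ≡ 1 (mod 145) ✓
So ord_145(143) = 28, hence |⟨143⟩| = 28.
Index = |(Z/145Z)^×| / |⟨143⟩| = 112 / 28 = 4.

4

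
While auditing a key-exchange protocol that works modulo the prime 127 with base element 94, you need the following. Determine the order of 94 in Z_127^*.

21

ord(94) | φ(127) = 127 − 1 = 126 = 2 · 3^2 · 7.
Divisors of 126: 1, 2, 3, 6, 7, 9, 14, 18, 21, 42, 63, 126.
Test each divisor d:
94^1 ≡ 94 (mod 127)
94^2 ≡ 73 (mod 127)
94^3 ≡ 4 (mod 127)
94^6 ≡ 16 (mod 127)
94^7 ≡ 107 (mod 127)
94^9 ≡ 64 (mod 127)
94^14 ≡ 19 (mod 127)
94^18 ≡ 32 (mod 127)
94^21 ≡ 1 (mod 127) ✓
Hence ord(94) = 21.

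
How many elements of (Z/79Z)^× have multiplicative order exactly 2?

1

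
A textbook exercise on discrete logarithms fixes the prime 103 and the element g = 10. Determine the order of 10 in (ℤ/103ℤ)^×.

34

ord(10) | φ(103) = 103 − 1 = 102 = 2 · 3 · 17.
Divisors of 102: 1, 2, 3, 6, 17, 34, 51, 102.
Compute 10^d (mod 103) for the divisors d until we hit 1:
10^1 ≡ 10 (mod 103)
10^2 ≡ 100 (mod 103)
10^3 ≡ 73 (mod 103)
10^6 ≡ 76 (mod 103)
10^17 ≡ 102 (mod 103)
10^34 ≡ 1 (mod 103) ✓
The smallest such exponent is 34, so the order of 10 is 34.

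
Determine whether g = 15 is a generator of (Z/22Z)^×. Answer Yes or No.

φ(22) = φ(2)·φ(11) = 1·10 = 10 = 2 · 5.
It suffices to check that the order of 15 is not a proper divisor of 10: compute 15^(10/q) for q ∈ {2, 5}.
15^5 ≡ 1 (mod 22)  [q = 2: ≡ 1 ✗]
15^2 ≡ 5 (mod 22)  [q = 5: ≢ 1 ✓]
The check at q = 2 fails, so 15 generates a proper subgroup.

No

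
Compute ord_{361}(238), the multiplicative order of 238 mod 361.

The order of 238 must divide φ(361) = φ(19^2) = 19·(19−1) = 342 = 2 · 3^2 · 19.
Divisors of 342: 1, 2, 3, 6, 9, 18, 19, 38, 57, 114, 171, 342.
Check 238^d mod 361 for each divisor in increasing order:
238^1 ≡ 238 (mod 361)
238^2 ≡ 328 (mod 361)
238^3 ≡ 88 (mod 361)
238^6 ≡ 163 (mod 361)
238^9 ≡ 265 (mod 361)
238^18 ≡ 191 (mod 361)
238^19 ≡ 333 (mod 361)
238^38 ≡ 62 (mod 361)
238^57 ≡ 69 (mod 361)
238^114 ≡ 68 (mod 361)
238^171 ≡ 360 (mod 361)
238^342 ≡ 1 (mod 361) ✓
The smallest such exponent is 342, so the order of 238 is 342.

342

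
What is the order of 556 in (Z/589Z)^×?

90

By Lagrange's theorem, ord_589(556) divides φ(589) = φ(19·31) = (19−1)·(31−1) = 18·30 = 540 = 2^2 · 3^3 · 5.
Divisors of 540: 1, 2, 3, 4, 5, 6, 9, 10, 12, 15, 18, 20, 27, 30, 36, 45, 54, 60, 90, 108, 135, 180, 270, 540.
Test each divisor d:
556^1 ≡ 556 (mod 589)
556^2 ≡ 500 (mod 589)
556^3 ≡ 581 (mod 589)
556^4 ≡ 264 (mod 589)
556^5 ≡ 123 (mod 589)
556^6 ≡ 64 (mod 589)
556^9 ≡ 77 (mod 589)
556^10 ≡ 404 (mod 589)
556^12 ≡ 562 (mod 589)
556^15 ≡ 216 (mod 589)
556^18 ≡ 39 (mod 589)
556^20 ≡ 63 (mod 589)
556^27 ≡ 58 (mod 589)
556^30 ≡ 125 (mod 589)
556^36 ≡ 343 (mod 589)
556^45 ≡ 495 (mod 589)
556^54 ≡ 419 (mod 589)
556^60 ≡ 311 (mod 589)
556^90 ≡ 1 (mod 589) ✓
The smallest such exponent is 90, so the order of 556 is 90.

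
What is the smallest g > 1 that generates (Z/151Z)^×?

6

φ(151) = 151 − 1 = 150 = 2 · 3 · 5^2.
Test candidates g = 2, 3, … against the prime factors q ∈ {2, 3, 5} of φ(151): g is a generator iff g^(150/q) ≢ 1 for every such q.
g = 2: 2^75 ≡ 1 — hits 1, so not a primitive root.
g = 3: 3^75 ≡ 150; 3^50 ≡ 1 — hits 1, so not a primitive root.
g = 4: 4^75 ≡ 1 — hits 1, so not a primitive root.
g = 5: 5^75 ≡ 1 — hits 1, so not a primitive root.
g = 6: 6^75 ≡ 150; 6^50 ≡ 32; 6^30 ≡ 59 — none is 1, so 6 is a primitive root.
So 6 is the smallest generator of (Z/151Z)^×.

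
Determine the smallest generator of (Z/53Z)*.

2

φ(53) = 53 − 1 = 52 = 2^2 · 13.
Test candidates g = 2, 3, … against the prime factors q ∈ {2, 13} of φ(53): g is a generator iff g^(52/q) ≢ 1 for every such q.
g = 2: 2^26 ≡ 52; 2^4 ≡ 16 — none is 1, so 2 is a primitive root.
The smallest primitive root modulo 53 is 2.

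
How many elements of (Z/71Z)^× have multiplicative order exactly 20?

0

φ(71) = 71 − 1 = 70 = 2 · 5 · 7.
Since (Z/71Z)^× is cyclic of order 70, the number of elements of order d is φ(d) when d | 70 and 0 otherwise.
20 does not divide 70, so no element of (Z/71Z)^× has order 20.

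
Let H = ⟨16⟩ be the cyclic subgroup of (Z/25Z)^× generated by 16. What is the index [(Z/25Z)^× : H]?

4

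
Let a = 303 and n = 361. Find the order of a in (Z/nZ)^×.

The order of 303 must divide φ(361) = φ(19^2) = 19·(19−1) = 342 = 2 · 3^2 · 19.
Divisors of 342: 1, 2, 3, 6, 9, 18, 19, 38, 57, 114, 171, 342.
Test each divisor d:
303^1 ≡ 303 (mod 361)
303^2 ≡ 115 (mod 361)
303^3 ≡ 189 (mod 361)
303^6 ≡ 343 (mod 361)
303^9 ≡ 208 (mod 361)
303^18 ≡ 305 (mod 361)
303^19 ≡ 360 (mod 361)
303^38 ≡ 1 (mod 361) ✓
Therefore the multiplicative order of 303 modulo 361 is 38.

38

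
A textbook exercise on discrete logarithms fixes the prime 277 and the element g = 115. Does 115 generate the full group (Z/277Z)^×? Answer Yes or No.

φ(277) = 277 − 1 = 276 = 2^2 · 3 · 23.
It suffices to check that the order of 115 is not a proper divisor of 276: compute 115^(276/q) for q ∈ {2, 3, 23}.
115^138 ≡ 276 (mod 277)  [q = 2: ≢ 1 ✓]
115^92 ≡ 160 (mod 277)  [q = 3: ≢ 1 ✓]
115^12 ≡ 175 (mod 277)  [q = 23: ≢ 1 ✓]
Every test exponent gives a nontrivial residue, hence 115 generates the full group.

Yes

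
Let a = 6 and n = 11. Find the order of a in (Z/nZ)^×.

The order of 6 must divide φ(11) = 11 − 1 = 10 = 2 · 5.
Divisors of 10: 1, 2, 5, 10.
Compute 6^d (mod 11) for the divisors d until we hit 1:
6^1 ≡ 6 (mod 11)
6^2 ≡ 3 (mod 11)
6^5 ≡ 10 (mod 11)
6^10 ≡ 1 (mod 11) ✓
Therefore the multiplicative order of 6 modulo 11 is 10.

10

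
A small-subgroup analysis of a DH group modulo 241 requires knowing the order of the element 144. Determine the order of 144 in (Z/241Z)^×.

60

By Lagrange's theorem, ord_241(144) divides φ(241) = 241 − 1 = 240 = 2^4 · 3 · 5.
Divisors of 240: 1, 2, 3, 4, 5, 6, 8, 10, 12, 15, 16, 20, 24, 30, 40, 48, 60, 80, 120, 240.
Compute 144^d (mod 241) for the divisors d until we hit 1:
144^1 ≡ 144 (mod 241)
144^2 ≡ 10 (mod 241)
144^3 ≡ 235 (mod 241)
144^4 ≡ 100 (mod 241)
144^5 ≡ 181 (mod 241)
144^6 ≡ 36 (mod 241)
144^8 ≡ 119 (mod 241)
144^10 ≡ 226 (mod 241)
144^12 ≡ 91 (mod 241)
144^15 ≡ 177 (mod 241)
144^16 ≡ 183 (mod 241)
144^20 ≡ 225 (mod 241)
144^24 ≡ 87 (mod 241)
144^30 ≡ 240 (mod 241)
144^40 ≡ 15 (mod 241)
144^48 ≡ 98 (mod 241)
144^60 ≡ 1 (mod 241) ✓
The smallest such exponent is 60, so the order of 144 is 60.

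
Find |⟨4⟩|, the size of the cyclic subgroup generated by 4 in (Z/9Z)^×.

ord(4) | φ(9) = φ(3^2) = 3·(3−1) = 6 = 2 · 3.
Divisors of 6: 1, 2, 3, 6.
Compute 4^d (mod 9) for the divisors d until we hit 1:
4^1 ≡ 4 (mod 9)
4^2 ≡ 7 (mod 9)
4^3 ≡ 1 (mod 9) ✓
The smallest such exponent is 3, so the order of 4 is 3.

3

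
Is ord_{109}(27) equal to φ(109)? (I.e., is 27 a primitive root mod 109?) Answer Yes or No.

No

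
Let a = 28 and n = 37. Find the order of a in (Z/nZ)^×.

ord(28) | φ(37) = 37 − 1 = 36 = 2^2 · 3^2.
Divisors of 36: 1, 2, 3, 4, 6, 9, 12, 18, 36.
Check 28^d mod 37 for each divisor in increasing order:
28^1 ≡ 28
28^2 ≡ 7
28^3 ≡ 11
28^4 ≡ 12
28^6 ≡ 10
28^9 ≡ 36
28^12 ≡ 26
28^18 ≡ 1
So ord_37(28) = 18.

18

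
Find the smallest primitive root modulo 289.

3

φ(289) = φ(17^2) = 17·(17−1) = 272 = 2^4 · 17.
Test candidates g = 2, 3, … against the prime factors q ∈ {2, 17} of φ(289): g is a generator iff g^(272/q) ≢ 1 for every such q.
g = 2: 2^136 ≡ 1 — hits 1, so not a primitive root.
g = 3: 3^136 ≡ 288; 3^16 ≡ 171 — none is 1, so 3 is a primitive root.
So 3 is the smallest generator of (Z/289Z)^×.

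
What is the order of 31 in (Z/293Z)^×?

146

Since 31 ∈ (Z/293Z)^×, its order divides φ(293) = 293 − 1 = 292 = 2^2 · 73.
Divisors of 292: 1, 2, 4, 73, 146, 292.
Check 31^d mod 293 for each divisor in increasing order:
31^1 ≡ 31 (mod 293)
31^2 ≡ 82 (mod 293)
31^4 ≡ 278 (mod 293)
31^73 ≡ 292 (mod 293)
31^146 ≡ 1 (mod 293) ✓
Hence ord(31) = 146.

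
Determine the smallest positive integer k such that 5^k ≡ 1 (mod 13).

4

Since 5 ∈ (Z/13Z)^×, its order divides φ(13) = 13 − 1 = 12 = 2^2 · 3.
Divisors of 12: 1, 2, 3, 4, 6, 12.
Test each divisor d:
5^1 ≡ 5
5^2 ≡ 12
5^3 ≡ 8
5^4 ≡ 1
So ord_13(5) = 4.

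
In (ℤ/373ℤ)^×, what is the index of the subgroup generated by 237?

3

The order of 237 must divide φ(373) = 373 − 1 = 372 = 2^2 · 3 · 31.
Divisors of 372: 1, 2, 3, 4, 6, 12, 31, 62, 93, 124, 186, 372.
Test each divisor d:
237^1 ≡ 237 (mod 373)
237^2 ≡ 219 (mod 373)
237^3 ≡ 56 (mod 373)
237^4 ≡ 217 (mod 373)
237^6 ≡ 152 (mod 373)
237^12 ≡ 351 (mod 373)
237^31 ≡ 104 (mod 373)
237^62 ≡ 372 (mod 373)
237^93 ≡ 269 (mod 373)
237^124 ≡ 1 (mod 373) ✓
Thus |⟨237⟩| = ord(237) = 124.
The index is φ(373) / ord(237) = 372 / 124 = 3.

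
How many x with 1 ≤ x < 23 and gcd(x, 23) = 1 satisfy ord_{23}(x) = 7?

0

φ(23) = 23 − 1 = 22 = 2 · 11.
(Z/23Z)^× is cyclic (|G| = 22); a cyclic group of order m has exactly φ(d) elements of each order d | m, and none otherwise.
7 does not divide 22, so no element of (Z/23Z)^× has order 7.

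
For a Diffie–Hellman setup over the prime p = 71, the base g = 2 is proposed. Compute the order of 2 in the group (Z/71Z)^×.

Since 2 ∈ (Z/71Z)^×, its order divides φ(71) = 71 − 1 = 70 = 2 · 5 · 7.
Divisors of 70: 1, 2, 5, 7, 10, 14, 35, 70.
Check 2^d mod 71 for each divisor in increasing order:
2^1 ≡ 2 (mod 71)
2^2 ≡ 4 (mod 71)
2^5 ≡ 32 (mod 71)
2^7 ≡ 57 (mod 71)
2^10 ≡ 30 (mod 71)
2^14 ≡ 54 (mod 71)
2^35 ≡ 1 (mod 71) ✓
So ord_71(2) = 35.

35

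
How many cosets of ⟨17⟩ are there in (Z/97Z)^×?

1

The order of 17 must divide φ(97) = 97 − 1 = 96 = 2^5 · 3.
Divisors of 96: 1, 2, 3, 4, 6, 8, 12, 16, 24, 32, 48, 96.
Test each divisor d:
17^1 ≡ 17 (mod 97)
17^2 ≡ 95 (mod 97)
17^3 ≡ 63 (mod 97)
17^4 ≡ 4 (mod 97)
17^6 ≡ 89 (mod 97)
17^8 ≡ 16 (mod 97)
17^12 ≡ 64 (mod 97)
17^16 ≡ 62 (mod 97)
17^24 ≡ 22 (mod 97)
17^32 ≡ 61 (mod 97)
17^48 ≡ 96 (mod 97)
17^96 ≡ 1 (mod 97) ✓
Thus |⟨17⟩| = ord(17) = 96.
The index is φ(97) / ord(17) = 96 / 96 = 1.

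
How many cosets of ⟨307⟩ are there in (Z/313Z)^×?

The order of 307 must divide φ(313) = 313 − 1 = 312 = 2^3 · 3 · 13.
Divisors of 312: 1, 2, 3, 4, 6, 8, 12, 13, 24, 26, 39, 52, 78, 104, 156, 312.
Check 307^d mod 313 for each divisor in increasing order:
307^1 ≡ 307 (mod 313)
307^2 ≡ 36 (mod 313)
307^3 ≡ 97 (mod 313)
307^4 ≡ 44 (mod 313)
307^6 ≡ 19 (mod 313)
307^8 ≡ 58 (mod 313)
307^12 ≡ 48 (mod 313)
307^13 ≡ 25 (mod 313)
307^24 ≡ 113 (mod 313)
307^26 ≡ 312 (mod 313)
307^39 ≡ 288 (mod 313)
307^52 ≡ 1 (mod 313) ✓
The order of 307 is 52, so the subgroup it generates has 52 elements.
[(Z/313Z)^× : ⟨307⟩] = 312/52 = 6.

6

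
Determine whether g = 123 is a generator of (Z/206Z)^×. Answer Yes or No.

φ(206) = φ(2)·φ(103) = 1·102 = 102 = 2 · 3 · 17.
An element g generates (Z/206Z)^× iff g^(102/q) ≢ 1 (mod 206) for each prime q ∈ {2, 3, 17}.
123^51 ≡ 205 (mod 206)  [q = 2: ≢ 1 ✓]
123^34 ≡ 149 (mod 206)  [q = 3: ≢ 1 ✓]
123^6 ≡ 23 (mod 206)  [q = 17: ≢ 1 ✓]
Every test exponent gives a nontrivial residue, hence 123 generates the full group.

Yes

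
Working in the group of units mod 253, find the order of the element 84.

110

ord(84) | φ(253) = φ(11·23) = (11−1)·(23−1) = 10·22 = 220 = 2^2 · 5 · 11.
Divisors of 220: 1, 2, 4, 5, 10, 11, 20, 22, 44, 55, 110, 220.
Compute 84^d (mod 253) for the divisors d until we hit 1:
84^1 ≡ 84 (mod 253)
84^2 ≡ 225 (mod 253)
84^4 ≡ 25 (mod 253)
84^5 ≡ 76 (mod 253)
84^10 ≡ 210 (mod 253)
84^11 ≡ 183 (mod 253)
84^20 ≡ 78 (mod 253)
84^22 ≡ 93 (mod 253)
84^44 ≡ 47 (mod 253)
84^55 ≡ 252 (mod 253)
84^110 ≡ 1 (mod 253) ✓
Therefore the multiplicative order of 84 modulo 253 is 110.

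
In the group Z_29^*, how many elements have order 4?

2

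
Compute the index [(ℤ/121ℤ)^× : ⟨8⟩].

1

The order of 8 must divide φ(121) = φ(11^2) = 11·(11−1) = 110 = 2 · 5 · 11.
Divisors of 110: 1, 2, 5, 10, 11, 22, 55, 110.
Test each divisor d:
8^1 ≡ 8
8^2 ≡ 64
8^5 ≡ 98
8^10 ≡ 45
8^11 ≡ 118
8^22 ≡ 9
8^55 ≡ 120
8^110 ≡ 1
So ord_121(8) = 110, hence |⟨8⟩| = 110.
The index is φ(121) / ord(8) = 110 / 110 = 1.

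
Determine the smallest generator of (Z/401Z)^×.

3

φ(401) = 401 − 1 = 400 = 2^4 · 5^2.
g is a primitive root iff g^(400/q) ≢ 1 (mod 401) for each prime q ∈ {2, 5}.
g = 2: 2^200 ≡ 1 — hits 1, so not a primitive root.
g = 3: 3^200 ≡ 400; 3^80 ≡ 72 — none is 1, so 3 is a primitive root.
So 3 is the smallest generator of (Z/401Z)^×.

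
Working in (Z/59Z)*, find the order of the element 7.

By Lagrange's theorem, ord_59(7) divides φ(59) = 59 − 1 = 58 = 2 · 29.
Divisors of 58: 1, 2, 29, 58.
Test each divisor d:
7^1 ≡ 7 (mod 59)
7^2 ≡ 49 (mod 59)
7^29 ≡ 1 (mod 59) ✓
The smallest such exponent is 29, so the order of 7 is 29.

29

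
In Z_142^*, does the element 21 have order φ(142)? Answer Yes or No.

Yes

φ(142) = φ(2)·φ(71) = 1·70 = 70 = 2 · 5 · 7.
Test 21^(70/q) mod 142 for each prime factor q of 70:
21^35 ≡ 141 (mod 142)  [q = 2: ≢ 1 ✓]
21^14 ≡ 5 (mod 142)  [q = 5: ≢ 1 ✓]
21^10 ≡ 101 (mod 142)  [q = 7: ≢ 1 ✓]
None equal 1, so ord_142(21) = 70: 21 is a primitive root.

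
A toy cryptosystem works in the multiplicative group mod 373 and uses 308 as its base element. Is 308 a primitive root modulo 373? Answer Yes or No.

φ(373) = 373 − 1 = 372 = 2^2 · 3 · 31.
Test 308^(372/q) mod 373 for each prime factor q of 372:
308^186 ≡ 372 (mod 373)  [q = 2: ≢ 1 ✓]
308^124 ≡ 284 (mod 373)  [q = 3: ≢ 1 ✓]
308^12 ≡ 342 (mod 373)  [q = 31: ≢ 1 ✓]
None equal 1, so ord_373(308) = 372: 308 is a primitive root.

Yes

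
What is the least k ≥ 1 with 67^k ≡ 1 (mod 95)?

36

Since 67 ∈ (Z/95Z)^×, its order divides φ(95) = φ(5·19) = (5−1)·(19−1) = 4·18 = 72 = 2^3 · 3^2.
Divisors of 72: 1, 2, 3, 4, 6, 8, 9, 12, 18, 24, 36, 72.
Test each divisor d:
67^1 ≡ 67 (mod 95)
67^2 ≡ 24 (mod 95)
67^3 ≡ 88 (mod 95)
67^4 ≡ 6 (mod 95)
67^6 ≡ 49 (mod 95)
67^8 ≡ 36 (mod 95)
67^9 ≡ 37 (mod 95)
67^12 ≡ 26 (mod 95)
67^18 ≡ 39 (mod 95)
67^24 ≡ 11 (mod 95)
67^36 ≡ 1 (mod 95) ✓
Therefore the multiplicative order of 67 modulo 95 is 36.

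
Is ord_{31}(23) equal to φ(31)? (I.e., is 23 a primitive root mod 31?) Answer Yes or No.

No

φ(31) = 31 − 1 = 30 = 2 · 3 · 5.
It suffices to check that the order of 23 is not a proper divisor of 30: compute 23^(30/q) for q ∈ {2, 3, 5}.
23^15 ≡ 30 (mod 31)  [q = 2: ≢ 1 ✓]
23^10 ≡ 1 (mod 31)  [q = 3: ≡ 1 ✗]
23^6 ≡ 8 (mod 31)  [q = 5: ≢ 1 ✓]
The check at q = 3 fails, so 23 generates a proper subgroup.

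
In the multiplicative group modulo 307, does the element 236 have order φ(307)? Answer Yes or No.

φ(307) = 307 − 1 = 306 = 2 · 3^2 · 17.
It suffices to check that the order of 236 is not a proper divisor of 306: compute 236^(306/q) for q ∈ {2, 3, 17}.
236^153 ≡ 306 (mod 307)  [q = 2: ≢ 1 ✓]
236^102 ≡ 17 (mod 307)  [q = 3: ≢ 1 ✓]
236^18 ≡ 115 (mod 307)  [q = 17: ≢ 1 ✓]
None equal 1, so ord_307(236) = 306: 236 is a primitive root.

Yes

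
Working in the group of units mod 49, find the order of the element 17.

42

By Lagrange's theorem, ord_49(17) divides φ(49) = φ(7^2) = 7·(7−1) = 42 = 2 · 3 · 7.
Divisors of 42: 1, 2, 3, 6, 7, 14, 21, 42.
Check 17^d mod 49 for each divisor in increasing order:
17^1 ≡ 17 (mod 49)
17^2 ≡ 44 (mod 49)
17^3 ≡ 13 (mod 49)
17^6 ≡ 22 (mod 49)
17^7 ≡ 31 (mod 49)
17^14 ≡ 30 (mod 49)
17^21 ≡ 48 (mod 49)
17^42 ≡ 1 (mod 49) ✓
Hence ord(17) = 42.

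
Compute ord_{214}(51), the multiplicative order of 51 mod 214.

ord(51) | φ(214) = φ(2)·φ(107) = 1·106 = 106 = 2 · 53.
Divisors of 106: 1, 2, 53, 106.
Evaluate successive powers at the divisors of 106:
51^1 ≡ 51 (mod 214)
51^2 ≡ 33 (mod 214)
51^53 ≡ 213 (mod 214)
51^106 ≡ 1 (mod 214) ✓
Hence ord(51) = 106.

106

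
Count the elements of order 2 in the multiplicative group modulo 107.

1

φ(107) = 107 − 1 = 106 = 2 · 53.
Since (Z/107Z)^× is cyclic of order 106, the number of elements of order d is φ(d) when d | 106 and 0 otherwise.
2 | 106, and φ(2) = 2 − 1 = 1.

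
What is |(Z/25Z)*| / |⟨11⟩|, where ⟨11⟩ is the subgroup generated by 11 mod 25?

4

The order of 11 must divide φ(25) = φ(5^2) = 5·(5−1) = 20 = 2^2 · 5.
Divisors of 20: 1, 2, 4, 5, 10, 20.
Compute 11^d (mod 25) for the divisors d until we hit 1:
11^1 ≡ 11
11^2 ≡ 21
11^4 ≡ 16
11^5 ≡ 1
So ord_25(11) = 5, hence |⟨11⟩| = 5.
The index is φ(25) / ord(11) = 20 / 5 = 4.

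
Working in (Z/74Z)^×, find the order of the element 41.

Since 41 ∈ (Z/74Z)^×, its order divides φ(74) = φ(2)·φ(37) = 1·36 = 36 = 2^2 · 3^2.
Divisors of 36: 1, 2, 3, 4, 6, 9, 12, 18, 36.
Check 41^d mod 74 for each divisor in increasing order:
41^1 ≡ 41 (mod 74)
41^2 ≡ 53 (mod 74)
41^3 ≡ 27 (mod 74)
41^4 ≡ 71 (mod 74)
41^6 ≡ 63 (mod 74)
41^9 ≡ 73 (mod 74)
41^12 ≡ 47 (mod 74)
41^18 ≡ 1 (mod 74) ✓
So ord_74(41) = 18.

18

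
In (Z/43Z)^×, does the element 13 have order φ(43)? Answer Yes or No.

φ(43) = 43 − 1 = 42 = 2 · 3 · 7.
Test 13^(42/q) mod 43 for each prime factor q of 42:
13^21 ≡ 1 (mod 43)  [q = 2: ≡ 1 ✗]
13^14 ≡ 6 (mod 43)  [q = 3: ≢ 1 ✓]
13^6 ≡ 16 (mod 43)  [q = 7: ≢ 1 ✓]
The check at q = 2 fails, so 13 generates a proper subgroup.

No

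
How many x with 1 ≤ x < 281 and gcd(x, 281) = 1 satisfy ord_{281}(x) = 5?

4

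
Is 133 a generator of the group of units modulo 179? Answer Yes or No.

Yes

φ(179) = 179 − 1 = 178 = 2 · 89.
It suffices to check that the order of 133 is not a proper divisor of 178: compute 133^(178/q) for q ∈ {2, 89}.
133^89 ≡ 178 (mod 179)  [q = 2: ≢ 1 ✓]
133^2 ≡ 147 (mod 179)  [q = 89: ≢ 1 ✓]
Every test exponent gives a nontrivial residue, hence 133 generates the full group.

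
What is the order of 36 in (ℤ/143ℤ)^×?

By Lagrange's theorem, ord_143(36) divides φ(143) = φ(11·13) = (11−1)·(13−1) = 10·12 = 120 = 2^3 · 3 · 5.
Divisors of 120: 1, 2, 3, 4, 5, 6, 8, 10, 12, 15, 20, 24, 30, 40, 60, 120.
Compute 36^d (mod 143) for the divisors d until we hit 1:
36^1 ≡ 36 (mod 143)
36^2 ≡ 9 (mod 143)
36^3 ≡ 38 (mod 143)
36^4 ≡ 81 (mod 143)
36^5 ≡ 56 (mod 143)
36^6 ≡ 14 (mod 143)
36^8 ≡ 126 (mod 143)
36^10 ≡ 133 (mod 143)
36^12 ≡ 53 (mod 143)
36^15 ≡ 12 (mod 143)
36^20 ≡ 100 (mod 143)
36^24 ≡ 92 (mod 143)
36^30 ≡ 1 (mod 143) ✓
So ord_143(36) = 30.

30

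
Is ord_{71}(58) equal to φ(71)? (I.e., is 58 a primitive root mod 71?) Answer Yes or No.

No

φ(71) = 71 − 1 = 70 = 2 · 5 · 7.
It suffices to check that the order of 58 is not a proper divisor of 70: compute 58^(70/q) for q ∈ {2, 5, 7}.
58^35 ≡ 1 (mod 71)  [q = 2: ≡ 1 ✗]
58^14 ≡ 25 (mod 71)  [q = 5: ≢ 1 ✓]
58^10 ≡ 20 (mod 71)  [q = 7: ≢ 1 ✓]
Since 58^35 ≡ 1, the order of 58 divides 35 < 70, so 58 is not a primitive root.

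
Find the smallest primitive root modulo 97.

φ(97) = 97 − 1 = 96 = 2^5 · 3.
Test candidates g = 2, 3, … against the prime factors q ∈ {2, 3} of φ(97): g is a generator iff g^(96/q) ≢ 1 for every such q.
g = 2: 2^48 ≡ 1 — hits 1, so not a primitive root.
g = 3: 3^48 ≡ 1 — hits 1, so not a primitive root.
g = 4: 4^48 ≡ 1 — hits 1, so not a primitive root.
g = 5: 5^48 ≡ 96; 5^32 ≡ 35 — none is 1, so 5 is a primitive root.
So 5 is the smallest generator of (Z/97Z)^×.

5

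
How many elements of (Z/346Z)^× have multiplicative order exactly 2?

1

φ(346) = φ(2)·φ(173) = 1·172 = 172 = 2^2 · 43.
In a cyclic group of order 172, there are φ(d) elements of order d for each divisor d of 172, and zero for non-divisors.
2 | 172, and φ(2) = 2 − 1 = 1.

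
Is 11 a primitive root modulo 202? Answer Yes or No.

Yes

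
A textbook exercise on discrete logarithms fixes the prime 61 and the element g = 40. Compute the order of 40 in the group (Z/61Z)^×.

12

By Lagrange's theorem, ord_61(40) divides φ(61) = 61 − 1 = 60 = 2^2 · 3 · 5.
Divisors of 60: 1, 2, 3, 4, 5, 6, 10, 12, 15, 20, 30, 60.
Compute 40^d (mod 61) for the divisors d until we hit 1:
40^1 ≡ 40 (mod 61)
40^2 ≡ 14 (mod 61)
40^3 ≡ 11 (mod 61)
40^4 ≡ 13 (mod 61)
40^5 ≡ 32 (mod 61)
40^6 ≡ 60 (mod 61)
40^10 ≡ 48 (mod 61)
40^12 ≡ 1 (mod 61) ✓
So ord_61(40) = 12.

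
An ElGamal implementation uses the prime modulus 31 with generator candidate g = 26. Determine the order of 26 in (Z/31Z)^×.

By Lagrange's theorem, ord_31(26) divides φ(31) = 31 − 1 = 30 = 2 · 3 · 5.
Divisors of 30: 1, 2, 3, 5, 6, 10, 15, 30.
Compute 26^d (mod 31) for the divisors d until we hit 1:
26^1 ≡ 26
26^2 ≡ 25
26^3 ≡ 30
26^5 ≡ 6
26^6 ≡ 1
The smallest such exponent is 6, so the order of 26 is 6.

6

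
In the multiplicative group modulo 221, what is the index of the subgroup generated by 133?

4

By Lagrange's theorem, ord_221(133) divides φ(221) = φ(13·17) = (13−1)·(17−1) = 12·16 = 192 = 2^6 · 3.
Divisors of 192: 1, 2, 3, 4, 6, 8, 12, 16, 24, 32, 48, 64, 96, 192.
Test each divisor d:
133^1 ≡ 133 (mod 221)
133^2 ≡ 9 (mod 221)
133^3 ≡ 92 (mod 221)
133^4 ≡ 81 (mod 221)
133^6 ≡ 66 (mod 221)
133^8 ≡ 152 (mod 221)
133^12 ≡ 157 (mod 221)
133^16 ≡ 120 (mod 221)
133^24 ≡ 118 (mod 221)
133^32 ≡ 35 (mod 221)
133^48 ≡ 1 (mod 221) ✓
So ord_221(133) = 48, hence |⟨133⟩| = 48.
The index is φ(221) / ord(133) = 192 / 48 = 4.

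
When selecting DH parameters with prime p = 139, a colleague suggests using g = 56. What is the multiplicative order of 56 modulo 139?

138

ord(56) | φ(139) = 139 − 1 = 138 = 2 · 3 · 23.
Divisors of 138: 1, 2, 3, 6, 23, 46, 69, 138.
Check 56^d mod 139 for each divisor in increasing order:
56^1 ≡ 56
56^2 ≡ 78
56^3 ≡ 59
56^6 ≡ 6
56^23 ≡ 43
56^46 ≡ 42
56^69 ≡ 138
56^138 ≡ 1
Therefore the multiplicative order of 56 modulo 139 is 138.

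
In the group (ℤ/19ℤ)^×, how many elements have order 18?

φ(19) = 19 − 1 = 18 = 2 · 3^2.
Since (Z/19Z)^× is cyclic of order 18, the number of elements of order d is φ(d) when d | 18 and 0 otherwise.
18 = 2 · 3^2 divides 18, and φ(18) = 6.

6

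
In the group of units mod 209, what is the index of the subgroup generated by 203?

ord(203) | φ(209) = φ(11·19) = (11−1)·(19−1) = 10·18 = 180 = 2^2 · 3^2 · 5.
Divisors of 180: 1, 2, 3, 4, 5, 6, 9, 10, 12, 15, 18, 20, 30, 36, 45, 60, 90, 180.
Compute 203^d (mod 209) for the divisors d until we hit 1:
203^1 ≡ 203
203^2 ≡ 36
203^3 ≡ 202
203^4 ≡ 42
203^5 ≡ 166
203^6 ≡ 49
203^9 ≡ 75
203^10 ≡ 177
203^12 ≡ 102
203^15 ≡ 122
203^18 ≡ 191
203^20 ≡ 188
203^30 ≡ 45
203^36 ≡ 115
203^45 ≡ 56
203^60 ≡ 144
203^90 ≡ 1
So ord_209(203) = 90, hence |⟨203⟩| = 90.
[(Z/209Z)^× : ⟨203⟩] = 180/90 = 2.

2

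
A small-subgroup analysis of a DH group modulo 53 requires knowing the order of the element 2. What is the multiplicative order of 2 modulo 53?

52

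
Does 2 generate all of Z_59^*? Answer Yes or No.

φ(59) = 59 − 1 = 58 = 2 · 29.
2 is a primitive root mod 59 iff 2^(φ(59)/q) ≢ 1 for every prime q | φ(59), i.e. q ∈ {2, 29}.
2^29 ≡ 58 (mod 59)  [q = 2: ≢ 1 ✓]
2^2 ≡ 4 (mod 59)  [q = 29: ≢ 1 ✓]
None equal 1, so ord_59(2) = 58: 2 is a primitive root.

Yes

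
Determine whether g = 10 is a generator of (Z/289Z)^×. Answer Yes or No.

φ(289) = φ(17^2) = 17·(17−1) = 272 = 2^4 · 17.
Test 10^(272/q) mod 289 for each prime factor q of 272:
10^136 ≡ 288 (mod 289)  [q = 2: ≢ 1 ✓]
10^16 ≡ 137 (mod 289)  [q = 17: ≢ 1 ✓]
None equal 1, so ord_289(10) = 272: 10 is a primitive root.

Yes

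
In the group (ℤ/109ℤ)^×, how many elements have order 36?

12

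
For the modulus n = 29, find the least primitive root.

φ(29) = 29 − 1 = 28 = 2^2 · 7.
g is a primitive root iff g^(28/q) ≢ 1 (mod 29) for each prime q ∈ {2, 7}.
g = 2: 2^14 ≡ 28; 2^4 ≡ 16 — none is 1, so 2 is a primitive root.
So 2 is the smallest generator of (Z/29Z)^×.

2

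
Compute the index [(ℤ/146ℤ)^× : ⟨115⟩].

1

The order of 115 must divide φ(146) = φ(2)·φ(73) = 1·72 = 72 = 2^3 · 3^2.
Divisors of 72: 1, 2, 3, 4, 6, 8, 9, 12, 18, 24, 36, 72.
Evaluate successive powers at the divisors of 72:
115^1 ≡ 115
115^2 ≡ 85
115^3 ≡ 139
115^4 ≡ 71
115^6 ≡ 49
115^8 ≡ 77
115^9 ≡ 95
115^12 ≡ 65
115^18 ≡ 119
115^24 ≡ 137
115^36 ≡ 145
115^72 ≡ 1
Thus |⟨115⟩| = ord(115) = 72.
Index = |(Z/146Z)^×| / |⟨115⟩| = 72 / 72 = 1.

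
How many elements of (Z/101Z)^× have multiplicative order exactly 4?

2

φ(101) = 101 − 1 = 100 = 2^2 · 5^2.
In a cyclic group of order 100, there are φ(d) elements of order d for each divisor d of 100, and zero for non-divisors.
4 = 2^2 divides 100, and φ(4) = 2.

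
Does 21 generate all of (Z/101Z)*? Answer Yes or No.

φ(101) = 101 − 1 = 100 = 2^2 · 5^2.
An element g generates (Z/101Z)^× iff g^(100/q) ≢ 1 (mod 101) for each prime q ∈ {2, 5}.
21^50 ≡ 1 (mod 101)  [q = 2: ≡ 1 ✗]
21^20 ≡ 87 (mod 101)  [q = 5: ≢ 1 ✓]
21^50 ≡ 1 shows ord(21) | 50, strictly less than φ(101); not a primitive root.

No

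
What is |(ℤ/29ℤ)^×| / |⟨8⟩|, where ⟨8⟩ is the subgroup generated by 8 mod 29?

1

By Lagrange's theorem, ord_29(8) divides φ(29) = 29 − 1 = 28 = 2^2 · 7.
Divisors of 28: 1, 2, 4, 7, 14, 28.
Test each divisor d:
8^1 ≡ 8 (mod 29)
8^2 ≡ 6 (mod 29)
8^4 ≡ 7 (mod 29)
8^7 ≡ 17 (mod 29)
8^14 ≡ 28 (mod 29)
8^28 ≡ 1 (mod 29) ✓
Thus |⟨8⟩| = ord(8) = 28.
The index is φ(29) / ord(8) = 28 / 28 = 1.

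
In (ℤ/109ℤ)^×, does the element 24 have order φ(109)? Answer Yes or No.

Yes

φ(109) = 109 − 1 = 108 = 2^2 · 3^3.
An element g generates (Z/109Z)^× iff g^(108/q) ≢ 1 (mod 109) for each prime q ∈ {2, 3}.
24^54 ≡ 108 (mod 109)  [q = 2: ≢ 1 ✓]
24^36 ≡ 63 (mod 109)  [q = 3: ≢ 1 ✓]
All checks pass, so 24 has order 108 and is a primitive root modulo 109.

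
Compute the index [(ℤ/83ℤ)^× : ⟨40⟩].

2

ord(40) | φ(83) = 83 − 1 = 82 = 2 · 41.
Divisors of 82: 1, 2, 41, 82.
Evaluate successive powers at the divisors of 82:
40^1 ≡ 40 (mod 83)
40^2 ≡ 23 (mod 83)
40^41 ≡ 1 (mod 83) ✓
The order of 40 is 41, so the subgroup it generates has 41 elements.
[(Z/83Z)^× : ⟨40⟩] = 82/41 = 2.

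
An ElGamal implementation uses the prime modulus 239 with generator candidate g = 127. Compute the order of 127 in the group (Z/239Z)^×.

Since 127 ∈ (Z/239Z)^×, its order divides φ(239) = 239 − 1 = 238 = 2 · 7 · 17.
Divisors of 238: 1, 2, 7, 14, 17, 34, 119, 238.
Check 127^d mod 239 for each divisor in increasing order:
127^1 ≡ 127 (mod 239)
127^2 ≡ 116 (mod 239)
127^7 ≡ 22 (mod 239)
127^14 ≡ 6 (mod 239)
127^17 ≡ 201 (mod 239)
127^34 ≡ 10 (mod 239)
127^119 ≡ 1 (mod 239) ✓
Therefore the multiplicative order of 127 modulo 239 is 119.

119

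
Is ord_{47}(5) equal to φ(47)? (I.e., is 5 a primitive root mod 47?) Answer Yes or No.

Yes

φ(47) = 47 − 1 = 46 = 2 · 23.
It suffices to check that the order of 5 is not a proper divisor of 46: compute 5^(46/q) for q ∈ {2, 23}.
5^23 ≡ 46 (mod 47)  [q = 2: ≢ 1 ✓]
5^2 ≡ 25 (mod 47)  [q = 23: ≢ 1 ✓]
All checks pass, so 5 has order 46 and is a primitive root modulo 47.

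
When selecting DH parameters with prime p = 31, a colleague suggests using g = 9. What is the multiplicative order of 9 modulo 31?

15

Since 9 ∈ (Z/31Z)^×, its order divides φ(31) = 31 − 1 = 30 = 2 · 3 · 5.
Divisors of 30: 1, 2, 3, 5, 6, 10, 15, 30.
Compute 9^d (mod 31) for the divisors d until we hit 1:
9^1 ≡ 9 (mod 31)
9^2 ≡ 19 (mod 31)
9^3 ≡ 16 (mod 31)
9^5 ≡ 25 (mod 31)
9^6 ≡ 8 (mod 31)
9^10 ≡ 5 (mod 31)
9^15 ≡ 1 (mod 31) ✓
Therefore the multiplicative order of 9 modulo 31 is 15.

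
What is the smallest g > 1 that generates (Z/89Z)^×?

3

φ(89) = 89 − 1 = 88 = 2^3 · 11.
g is a primitive root iff g^(88/q) ≢ 1 (mod 89) for each prime q ∈ {2, 11}.
g = 2: 2^44 ≡ 1 — hits 1, so not a primitive root.
g = 3: 3^44 ≡ 88; 3^8 ≡ 64 — none is 1, so 3 is a primitive root.
So 3 is the smallest generator of (Z/89Z)^×.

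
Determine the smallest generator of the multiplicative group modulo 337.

10

φ(337) = 337 − 1 = 336 = 2^4 · 3 · 7.
g is a primitive root iff g^(336/q) ≢ 1 (mod 337) for each prime q ∈ {2, 3, 7}.
g = 2: 2^168 ≡ 1 — hits 1, so not a primitive root.
g = 3: 3^168 ≡ 1 — hits 1, so not a primitive root.
g = 4: 4^168 ≡ 1 — hits 1, so not a primitive root.
g = 5: 5^168 ≡ 336; 5^112 ≡ 1 — hits 1, so not a primitive root.
g = 6: 6^168 ≡ 1 — hits 1, so not a primitive root.
g = 7: 7^168 ≡ 1 — hits 1, so not a primitive root.
g = 8: 8^168 ≡ 1 — hits 1, so not a primitive root.
g = 9: 9^168 ≡ 1 — hits 1, so not a primitive root.
g = 10: 10^168 ≡ 336; 10^112 ≡ 128; 10^48 ≡ 175 — none is 1, so 10 is a primitive root.
So 10 is the smallest generator of (Z/337Z)^×.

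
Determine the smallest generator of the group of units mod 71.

φ(71) = 71 − 1 = 70 = 2 · 5 · 7.
Test candidates g = 2, 3, … against the prime factors q ∈ {2, 5, 7} of φ(71): g is a generator iff g^(70/q) ≢ 1 for every such q.
g = 2: 2^35 ≡ 1 — hits 1, so not a primitive root.
g = 3: 3^35 ≡ 1 — hits 1, so not a primitive root.
g = 4: 4^35 ≡ 1 — hits 1, so not a primitive root.
g = 5: 5^35 ≡ 1 — hits 1, so not a primitive root.
g = 6: 6^35 ≡ 1 — hits 1, so not a primitive root.
g = 7: 7^35 ≡ 70; 7^14 ≡ 54; 7^10 ≡ 45 — none is 1, so 7 is a primitive root.
The smallest primitive root modulo 71 is 7.

7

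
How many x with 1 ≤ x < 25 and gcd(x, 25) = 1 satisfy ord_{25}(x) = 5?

φ(25) = φ(5^2) = 5·(5−1) = 20 = 2^2 · 5.
(Z/25Z)^× is cyclic (|G| = 20); a cyclic group of order m has exactly φ(d) elements of each order d | m, and none otherwise.
5 | 20, and φ(5) = 5 − 1 = 4.

4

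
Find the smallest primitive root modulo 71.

7

φ(71) = 71 − 1 = 70 = 2 · 5 · 7.
Test candidates g = 2, 3, … against the prime factors q ∈ {2, 5, 7} of φ(71): g is a generator iff g^(70/q) ≢ 1 for every such q.
g = 2: 2^35 ≡ 1 — hits 1, so not a primitive root.
g = 3: 3^35 ≡ 1 — hits 1, so not a primitive root.
g = 4: 4^35 ≡ 1 — hits 1, so not a primitive root.
g = 5: 5^35 ≡ 1 — hits 1, so not a primitive root.
g = 6: 6^35 ≡ 1 — hits 1, so not a primitive root.
g = 7: 7^35 ≡ 70; 7^14 ≡ 54; 7^10 ≡ 45 — none is 1, so 7 is a primitive root.
The smallest primitive root modulo 71 is 7.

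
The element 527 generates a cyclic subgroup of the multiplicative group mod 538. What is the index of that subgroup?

4

By Lagrange's theorem, ord_538(527) divides φ(538) = φ(2)·φ(269) = 1·268 = 268 = 2^2 · 67.
Divisors of 268: 1, 2, 4, 67, 134, 268.
Check 527^d mod 538 for each divisor in increasing order:
527^1 ≡ 527 (mod 538)
527^2 ≡ 121 (mod 538)
527^4 ≡ 115 (mod 538)
527^67 ≡ 1 (mod 538) ✓
Thus |⟨527⟩| = ord(527) = 67.
Index = |(Z/538Z)^×| / |⟨527⟩| = 268 / 67 = 4.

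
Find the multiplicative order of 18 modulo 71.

35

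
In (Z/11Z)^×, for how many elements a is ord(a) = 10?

4

φ(11) = 11 − 1 = 10 = 2 · 5.
(Z/11Z)^× is cyclic (|G| = 10); a cyclic group of order m has exactly φ(d) elements of each order d | m, and none otherwise.
10 = 2 · 5 divides 10, and φ(10) = 4.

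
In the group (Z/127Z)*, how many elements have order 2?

1

φ(127) = 127 − 1 = 126 = 2 · 3^2 · 7.
In a cyclic group of order 126, there are φ(d) elements of order d for each divisor d of 126, and zero for non-divisors.
2 | 126, and φ(2) = 2 − 1 = 1.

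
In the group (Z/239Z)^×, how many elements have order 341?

φ(239) = 239 − 1 = 238 = 2 · 7 · 17.
(Z/239Z)^× is cyclic (|G| = 238); a cyclic group of order m has exactly φ(d) elements of each order d | m, and none otherwise.
Here 238 is not a multiple of 341, so there are no elements of order 341.

0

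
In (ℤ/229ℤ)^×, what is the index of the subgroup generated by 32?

By Lagrange's theorem, ord_229(32) divides φ(229) = 229 − 1 = 228 = 2^2 · 3 · 19.
Divisors of 228: 1, 2, 3, 4, 6, 12, 19, 38, 57, 76, 114, 228.
Test each divisor d:
32^1 ≡ 32 (mod 229)
32^2 ≡ 108 (mod 229)
32^3 ≡ 21 (mod 229)
32^4 ≡ 214 (mod 229)
32^6 ≡ 212 (mod 229)
32^12 ≡ 60 (mod 229)
32^19 ≡ 107 (mod 229)
32^38 ≡ 228 (mod 229)
32^57 ≡ 122 (mod 229)
32^76 ≡ 1 (mod 229) ✓
Thus |⟨32⟩| = ord(32) = 76.
The index is φ(229) / ord(32) = 228 / 76 = 3.

3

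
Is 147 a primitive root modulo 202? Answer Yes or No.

Yes

φ(202) = φ(2)·φ(101) = 1·100 = 100 = 2^2 · 5^2.
147 is a primitive root mod 202 iff 147^(φ(202)/q) ≢ 1 for every prime q | φ(202), i.e. q ∈ {2, 5}.
147^50 ≡ 201 (mod 202)  [q = 2: ≢ 1 ✓]
147^20 ≡ 137 (mod 202)  [q = 5: ≢ 1 ✓]
All checks pass, so 147 has order 100 and is a primitive root modulo 202.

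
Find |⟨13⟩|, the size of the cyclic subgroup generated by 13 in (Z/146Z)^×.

72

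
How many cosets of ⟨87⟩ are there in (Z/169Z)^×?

4

ord(87) | φ(169) = φ(13^2) = 13·(13−1) = 156 = 2^2 · 3 · 13.
Divisors of 156: 1, 2, 3, 4, 6, 12, 13, 26, 39, 52, 78, 156.
Check 87^d mod 169 for each divisor in increasing order:
87^1 ≡ 87 (mod 169)
87^2 ≡ 133 (mod 169)
87^3 ≡ 79 (mod 169)
87^4 ≡ 113 (mod 169)
87^6 ≡ 157 (mod 169)
87^12 ≡ 144 (mod 169)
87^13 ≡ 22 (mod 169)
87^26 ≡ 146 (mod 169)
87^39 ≡ 1 (mod 169) ✓
Thus |⟨87⟩| = ord(87) = 39.
[(Z/169Z)^× : ⟨87⟩] = 156/39 = 4.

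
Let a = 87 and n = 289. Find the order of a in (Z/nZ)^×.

ord(87) | φ(289) = φ(17^2) = 17·(17−1) = 272 = 2^4 · 17.
Divisors of 272: 1, 2, 4, 8, 16, 17, 34, 68, 136, 272.
Check 87^d mod 289 for each divisor in increasing order:
87^1 ≡ 87 (mod 289)
87^2 ≡ 55 (mod 289)
87^4 ≡ 135 (mod 289)
87^8 ≡ 18 (mod 289)
87^16 ≡ 35 (mod 289)
87^17 ≡ 155 (mod 289)
87^34 ≡ 38 (mod 289)
87^68 ≡ 288 (mod 289)
87^136 ≡ 1 (mod 289) ✓
Hence ord(87) = 136.

136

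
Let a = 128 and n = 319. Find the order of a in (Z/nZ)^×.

20

The order of 128 must divide φ(319) = φ(11·29) = (11−1)·(29−1) = 10·28 = 280 = 2^3 · 5 · 7.
Divisors of 280: 1, 2, 4, 5, 7, 8, 10, 14, 20, 28, 35, 40, 56, 70, 140, 280.
Check 128^d mod 319 for each divisor in increasing order:
128^1 ≡ 128 (mod 319)
128^2 ≡ 115 (mod 319)
128^4 ≡ 146 (mod 319)
128^5 ≡ 186 (mod 319)
128^7 ≡ 17 (mod 319)
128^8 ≡ 262 (mod 319)
128^10 ≡ 144 (mod 319)
128^14 ≡ 289 (mod 319)
128^20 ≡ 1 (mod 319) ✓
The smallest such exponent is 20, so the order of 128 is 20.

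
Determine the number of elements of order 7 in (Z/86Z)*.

6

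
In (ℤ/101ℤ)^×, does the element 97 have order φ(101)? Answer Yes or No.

φ(101) = 101 − 1 = 100 = 2^2 · 5^2.
An element g generates (Z/101Z)^× iff g^(100/q) ≢ 1 (mod 101) for each prime q ∈ {2, 5}.
97^50 ≡ 1 (mod 101)  [q = 2: ≡ 1 ✗]
97^20 ≡ 36 (mod 101)  [q = 5: ≢ 1 ✓]
Since 97^50 ≡ 1, the order of 97 divides 50 < 100, so 97 is not a primitive root.

No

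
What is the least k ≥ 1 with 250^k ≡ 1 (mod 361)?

ord(250) | φ(361) = φ(19^2) = 19·(19−1) = 342 = 2 · 3^2 · 19.
Divisors of 342: 1, 2, 3, 6, 9, 18, 19, 38, 57, 114, 171, 342.
Test each divisor d:
250^1 ≡ 250
250^2 ≡ 47
250^3 ≡ 198
250^6 ≡ 216
250^9 ≡ 170
250^18 ≡ 20
250^19 ≡ 307
250^38 ≡ 28
250^57 ≡ 293
250^114 ≡ 292
250^171 ≡ 360
250^342 ≡ 1
So ord_361(250) = 342.

342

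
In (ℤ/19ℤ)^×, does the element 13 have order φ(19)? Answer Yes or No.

Yes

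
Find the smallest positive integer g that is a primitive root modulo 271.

6

φ(271) = 271 − 1 = 270 = 2 · 3^3 · 5.
Test candidates g = 2, 3, … against the prime factors q ∈ {2, 3, 5} of φ(271): g is a generator iff g^(270/q) ≢ 1 for every such q.
g = 2: 2^135 ≡ 1 — hits 1, so not a primitive root.
g = 3: 3^135 ≡ 270; 3^90 ≡ 1 — hits 1, so not a primitive root.
g = 4: 4^135 ≡ 1 — hits 1, so not a primitive root.
g = 5: 5^135 ≡ 1 — hits 1, so not a primitive root.
g = 6: 6^135 ≡ 270; 6^90 ≡ 242; 6^54 ≡ 10 — none is 1, so 6 is a primitive root.
The smallest primitive root modulo 271 is 6.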